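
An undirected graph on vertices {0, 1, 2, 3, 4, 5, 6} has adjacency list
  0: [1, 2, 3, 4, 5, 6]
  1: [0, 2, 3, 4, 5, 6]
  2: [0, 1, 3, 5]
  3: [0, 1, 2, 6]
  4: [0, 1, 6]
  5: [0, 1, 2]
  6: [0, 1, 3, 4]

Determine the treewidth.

3

A width-3 tree decomposition is:
Bags: B1 = {0, 1, 2, 3}  B2 = {0, 1, 3, 6}  B3 = {0, 1, 2, 5}  B4 = {0, 1, 4, 6}
Tree: B1–B2, B1–B3, B2–B4
Each bag holds 4 vertices, so the decomposition has width 3, which upper-bounds the treewidth. For the lower bound, the 4 vertices {0, 1, 2, 3} are pairwise adjacent, and any tree decomposition puts a clique entirely inside one bag — forcing width ≥ 3. Therefore the treewidth is 3.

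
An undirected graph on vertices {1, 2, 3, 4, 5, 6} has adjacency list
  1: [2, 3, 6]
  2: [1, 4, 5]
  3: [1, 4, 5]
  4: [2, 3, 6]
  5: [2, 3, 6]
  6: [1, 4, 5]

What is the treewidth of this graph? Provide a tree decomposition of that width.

Treewidth 3.
Bags: B1 = {1, 3, 4, 5}  B2 = {1, 4, 5, 6}  B3 = {1, 2, 4, 5}
Tree: B1–B2, B2–B3

Every bag has size at most 4, so the width is 4 − 1 = 3 and tw(G) ≤ 3. For the lower bound: the 4 vertex sets {3,5}, {1,6}, {4}, {2} are disjoint, each induces a connected subgraph, and every pair is joined by at least one edge of G. Contracting each set to a single vertex therefore yields K_{4} as a minor, and since treewidth is minor-monotone, tw(G) ≥ tw(K_{4}) = 3. Hence tw(G) = 3 exactly.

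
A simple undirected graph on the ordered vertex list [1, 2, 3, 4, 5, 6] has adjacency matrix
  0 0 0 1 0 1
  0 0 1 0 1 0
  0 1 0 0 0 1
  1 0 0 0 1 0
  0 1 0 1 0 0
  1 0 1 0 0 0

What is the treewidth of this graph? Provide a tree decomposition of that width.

Treewidth 2.
One such decomposition:
Bags: B1 = {1, 4, 5}  B2 = {1, 5, 6}  B3 = {3, 5, 6}  B4 = {2, 3, 5}
Tree: B1–B2, B2–B3, B3–B4

The largest bag has 3 vertices, giving width 2; this decomposition certifies tw(G) ≤ 2. The edges 5–4–1–6–3–2–5 form a cycle, so G is not a tree and its treewidth is at least 2. The upper and lower bounds meet at 2, so that is the treewidth.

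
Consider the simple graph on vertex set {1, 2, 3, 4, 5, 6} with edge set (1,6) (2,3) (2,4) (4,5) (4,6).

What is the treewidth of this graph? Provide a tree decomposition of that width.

The largest bag has 2 vertices, giving width 1; this decomposition certifies tw(G) ≤ 1. G has an edge, so its treewidth is at least 1. Hence tw(G) = 1 exactly.

Treewidth 1.
Bags: B1 = {2, 3}  B2 = {2, 4}  B3 = {4, 6}  B4 = {1, 6}  B5 = {4, 5}
Tree: B1–B2, B2–B3, B3–B4, B3–B5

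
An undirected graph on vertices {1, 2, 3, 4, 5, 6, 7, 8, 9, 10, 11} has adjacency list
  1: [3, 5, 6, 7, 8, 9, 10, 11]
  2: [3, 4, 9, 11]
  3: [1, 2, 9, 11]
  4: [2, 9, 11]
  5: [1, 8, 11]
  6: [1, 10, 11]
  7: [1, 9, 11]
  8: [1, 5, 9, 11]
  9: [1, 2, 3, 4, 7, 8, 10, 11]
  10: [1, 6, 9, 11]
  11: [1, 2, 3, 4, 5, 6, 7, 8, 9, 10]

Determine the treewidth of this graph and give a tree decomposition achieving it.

Treewidth 3.
Bags: B1 = {1, 9, 10, 11}  B2 = {1, 8, 9, 11}  B3 = {1, 5, 8, 11}  B4 = {1, 3, 9, 11}  B5 = {1, 6, 10, 11}  B6 = {2, 3, 9, 11}  B7 = {2, 4, 9, 11}  B8 = {1, 7, 9, 11}
Tree: B1–B2, B2–B3, B1–B4, B1–B5, B4–B6, B6–B7, B4–B8

The largest bag has 4 vertices, giving width 3; this decomposition certifies tw(G) ≤ 3. For the lower bound, the 4 vertices {1, 8, 9, 11} are pairwise adjacent, and any tree decomposition puts a clique entirely inside one bag — forcing width ≥ 3. Therefore the treewidth is 3.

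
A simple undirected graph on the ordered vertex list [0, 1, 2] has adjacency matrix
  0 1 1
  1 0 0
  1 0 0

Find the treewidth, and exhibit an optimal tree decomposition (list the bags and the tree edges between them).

Each bag holds 2 vertices, so the decomposition has width 1, which upper-bounds the treewidth. Since G has at least one edge (e.g. 0–1), it is not an edgeless graph, so tw(G) ≥ 1. Hence tw(G) = 1 exactly.

Treewidth 1.
Bags: B1 = {0, 1}  B2 = {0, 2}
Tree: B1–B2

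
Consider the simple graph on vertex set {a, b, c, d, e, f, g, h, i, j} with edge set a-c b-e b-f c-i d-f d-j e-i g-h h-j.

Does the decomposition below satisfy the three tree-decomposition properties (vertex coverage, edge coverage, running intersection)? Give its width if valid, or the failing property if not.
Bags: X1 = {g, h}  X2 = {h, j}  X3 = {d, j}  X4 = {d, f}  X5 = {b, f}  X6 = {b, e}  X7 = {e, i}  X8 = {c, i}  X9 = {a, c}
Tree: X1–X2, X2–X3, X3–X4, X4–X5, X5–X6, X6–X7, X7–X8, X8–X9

Checking the three conditions: (i) the bags cover all of {a, b, c, d, e, f, g, h, i, j}; (ii) for each edge, some bag contains both endpoints; (iii) the bags containing any fixed vertex form a subtree. All hold, so the decomposition is valid with width 2 − 1 = 1.

Yes; width 1.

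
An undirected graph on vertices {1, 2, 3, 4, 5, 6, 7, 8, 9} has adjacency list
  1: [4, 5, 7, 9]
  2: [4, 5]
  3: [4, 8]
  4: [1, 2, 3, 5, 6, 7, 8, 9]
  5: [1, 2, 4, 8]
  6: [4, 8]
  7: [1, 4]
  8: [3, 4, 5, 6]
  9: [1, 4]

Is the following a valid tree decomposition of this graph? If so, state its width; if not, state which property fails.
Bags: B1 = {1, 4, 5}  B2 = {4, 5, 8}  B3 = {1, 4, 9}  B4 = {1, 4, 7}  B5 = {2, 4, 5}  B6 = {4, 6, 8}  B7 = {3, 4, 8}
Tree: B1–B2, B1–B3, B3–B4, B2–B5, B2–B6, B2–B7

Checking the three conditions: (i) the bags cover all of {1, 2, 3, 4, 5, 6, 7, 8, 9}; (ii) for each edge, some bag contains both endpoints; (iii) the bags containing any fixed vertex form a subtree. All hold, so the decomposition is valid with width 3 − 1 = 2.

Yes; width 2.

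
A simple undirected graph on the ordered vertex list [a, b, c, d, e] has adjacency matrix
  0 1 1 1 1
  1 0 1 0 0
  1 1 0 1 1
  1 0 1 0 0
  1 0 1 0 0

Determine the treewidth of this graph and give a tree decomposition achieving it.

Each bag holds 3 vertices, so the decomposition has width 2, which upper-bounds the treewidth. On the other hand G contains the 3-clique {a, c, d}. A clique must lie in a single bag of any decomposition, so no decomposition can have width below 2. Therefore the treewidth is 2.

Treewidth 2.
One such decomposition:
Bags: B1 = {a, b, c}  B2 = {a, c, e}  B3 = {a, c, d}
Tree: B1–B2, B1–B3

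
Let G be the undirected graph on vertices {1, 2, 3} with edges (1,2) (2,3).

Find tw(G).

A width-1 tree decomposition is:
Bags: B1 = {1, 2}  B2 = {2, 3}
Tree: B1–B2
Every bag has size at most 2, so the width is 2 − 1 = 1 and tw(G) ≤ 1. Any graph with an edge has treewidth ≥ 1, and G has the edge 1–2. The upper and lower bounds meet at 1, so that is the treewidth.

1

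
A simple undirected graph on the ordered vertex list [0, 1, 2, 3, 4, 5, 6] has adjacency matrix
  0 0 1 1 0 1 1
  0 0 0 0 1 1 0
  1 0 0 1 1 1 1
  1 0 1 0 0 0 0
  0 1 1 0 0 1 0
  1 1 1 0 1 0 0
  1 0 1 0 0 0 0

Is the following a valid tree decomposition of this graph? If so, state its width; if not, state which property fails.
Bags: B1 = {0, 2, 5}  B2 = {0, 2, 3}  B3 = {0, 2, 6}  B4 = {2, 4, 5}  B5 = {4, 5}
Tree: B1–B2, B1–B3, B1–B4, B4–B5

A tree decomposition must satisfy three properties: every vertex lies in some bag; for every edge, both endpoints lie together in some bag; and for every vertex, the bags containing it form a connected subtree. Here vertex 1 appears in no bag, so the decomposition is invalid.

No — vertex 1 appears in no bag.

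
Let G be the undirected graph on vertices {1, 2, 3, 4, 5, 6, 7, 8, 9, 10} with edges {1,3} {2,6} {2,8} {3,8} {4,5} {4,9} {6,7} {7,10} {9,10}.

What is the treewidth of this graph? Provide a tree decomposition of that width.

Treewidth 1.
One optimal decomposition is:
Bags: B1 = {4, 5}  B2 = {4, 9}  B3 = {9, 10}  B4 = {7, 10}  B5 = {6, 7}  B6 = {2, 6}  B7 = {2, 8}  B8 = {3, 8}  B9 = {1, 3}
Tree: B1–B2, B2–B3, B3–B4, B4–B5, B5–B6, B6–B7, B7–B8, B8–B9

Each bag holds 2 vertices, so the decomposition has width 1, which upper-bounds the treewidth. G has an edge, so its treewidth is at least 1. Combining the bounds, tw(G) = 1.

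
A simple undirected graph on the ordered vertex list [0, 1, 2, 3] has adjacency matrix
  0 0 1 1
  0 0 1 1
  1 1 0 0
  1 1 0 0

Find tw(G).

2

A width-2 tree decomposition is:
Bags: B1 = {0, 2, 3}  B2 = {1, 2, 3}
Tree: B1–B2
The largest bag has 3 vertices, giving width 2; this decomposition certifies tw(G) ≤ 2. The edges 3–0–2–1–3 form a cycle, so G is not a tree and its treewidth is at least 2. Therefore the treewidth is 2.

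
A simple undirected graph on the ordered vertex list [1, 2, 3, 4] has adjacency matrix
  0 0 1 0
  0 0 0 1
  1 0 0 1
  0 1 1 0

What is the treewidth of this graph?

A width-1 tree decomposition is:
Bags: B1 = {2, 4}  B2 = {3, 4}  B3 = {1, 3}
Tree: B1–B2, B2–B3
The largest bag has 2 vertices, giving width 1; this decomposition certifies tw(G) ≤ 1. Any graph with an edge has treewidth ≥ 1, and G has the edge 2–4. The upper and lower bounds meet at 1, so that is the treewidth.

1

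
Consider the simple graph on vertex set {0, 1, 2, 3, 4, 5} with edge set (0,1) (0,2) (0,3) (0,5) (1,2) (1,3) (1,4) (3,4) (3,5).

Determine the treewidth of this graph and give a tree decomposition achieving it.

Every bag has size at most 3, so the width is 3 − 1 = 2 and tw(G) ≤ 2. Conversely, {0, 1, 2} is a clique of size 3, and the vertices of any clique must share a bag in every tree decomposition; so some bag has ≥ 3 vertices and tw(G) ≥ 2. Hence tw(G) = 2 exactly.

Treewidth 2.
Bags: B1 = {0, 1, 3}  B2 = {1, 3, 4}  B3 = {0, 1, 2}  B4 = {0, 3, 5}
Tree: B1–B2, B1–B3, B1–B4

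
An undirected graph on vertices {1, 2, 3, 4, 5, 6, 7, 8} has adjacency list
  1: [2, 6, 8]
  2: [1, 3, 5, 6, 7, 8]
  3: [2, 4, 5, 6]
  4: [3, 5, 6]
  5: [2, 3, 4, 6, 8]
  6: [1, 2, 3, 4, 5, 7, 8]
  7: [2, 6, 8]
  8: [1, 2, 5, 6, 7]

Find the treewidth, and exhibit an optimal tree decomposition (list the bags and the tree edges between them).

Treewidth 3.
One optimal decomposition is:
Bags: B1 = {2, 5, 6, 8}  B2 = {2, 3, 5, 6}  B3 = {3, 4, 5, 6}  B4 = {1, 2, 6, 8}  B5 = {2, 6, 7, 8}
Tree: B1–B2, B2–B3, B1–B4, B1–B5

Each bag holds 4 vertices, so the decomposition has width 3, which upper-bounds the treewidth. Conversely, {1, 2, 6, 8} is a clique of size 4, and the vertices of any clique must share a bag in every tree decomposition; so some bag has ≥ 4 vertices and tw(G) ≥ 3. Hence tw(G) = 3 exactly.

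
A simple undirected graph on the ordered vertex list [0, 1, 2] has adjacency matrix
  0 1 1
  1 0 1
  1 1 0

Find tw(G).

A width-2 tree decomposition is:
Bags: B1 = {0, 1, 2}
Tree: (single bag)
With just one bag of size 3, the width is 3 − 1 = 2, so tw(G) ≤ 2. For the lower bound, the 3 vertices {0, 1, 2} are pairwise adjacent, and any tree decomposition puts a clique entirely inside one bag — forcing width ≥ 2. Combining the bounds, tw(G) = 2.

2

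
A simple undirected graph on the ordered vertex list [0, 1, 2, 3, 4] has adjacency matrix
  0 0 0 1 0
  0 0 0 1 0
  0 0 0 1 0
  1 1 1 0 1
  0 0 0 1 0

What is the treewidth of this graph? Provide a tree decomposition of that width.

Each bag holds 2 vertices, so the decomposition has width 1, which upper-bounds the treewidth. G has an edge, so its treewidth is at least 1. Therefore the treewidth is 1.

Treewidth 1.
Bags: B1 = {2, 3}  B2 = {3, 4}  B3 = {1, 3}  B4 = {0, 3}
Tree: B1–B2, B1–B3, B3–B4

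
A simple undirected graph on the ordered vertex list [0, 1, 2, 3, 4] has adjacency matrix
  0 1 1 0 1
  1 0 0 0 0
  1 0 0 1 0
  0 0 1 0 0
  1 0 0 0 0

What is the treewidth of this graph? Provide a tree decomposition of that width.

Treewidth 1.
Bags: B1 = {0, 1}  B2 = {0, 2}  B3 = {0, 4}  B4 = {2, 3}
Tree: B1–B2, B2–B3, B2–B4

The largest bag has 2 vertices, giving width 1; this decomposition certifies tw(G) ≤ 1. Since G has at least one edge (e.g. 0–1), it is not an edgeless graph, so tw(G) ≥ 1. Therefore the treewidth is 1.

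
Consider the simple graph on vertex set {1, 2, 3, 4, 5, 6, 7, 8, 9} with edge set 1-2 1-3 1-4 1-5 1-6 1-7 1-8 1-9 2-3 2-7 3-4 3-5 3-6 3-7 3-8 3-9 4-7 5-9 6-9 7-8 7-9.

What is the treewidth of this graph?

A width-3 tree decomposition is:
Bags: B1 = {1, 2, 3, 7}  B2 = {1, 3, 7, 9}  B3 = {1, 3, 6, 9}  B4 = {1, 3, 5, 9}  B5 = {1, 3, 4, 7}  B6 = {1, 3, 7, 8}
Tree: B1–B2, B2–B3, B3–B4, B2–B5, B1–B6
Each bag holds 4 vertices, so the decomposition has width 3, which upper-bounds the treewidth. For the lower bound, the 4 vertices {1, 3, 5, 9} are pairwise adjacent, and any tree decomposition puts a clique entirely inside one bag — forcing width ≥ 3. Combining the bounds, tw(G) = 3.

3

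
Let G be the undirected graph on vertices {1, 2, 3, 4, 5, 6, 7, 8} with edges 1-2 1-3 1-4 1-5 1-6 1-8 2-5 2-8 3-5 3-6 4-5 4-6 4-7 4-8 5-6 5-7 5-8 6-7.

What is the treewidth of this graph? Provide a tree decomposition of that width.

Treewidth 3.
One optimal decomposition is:
Bags: B1 = {1, 4, 5, 8}  B2 = {1, 4, 5, 6}  B3 = {1, 3, 5, 6}  B4 = {4, 5, 6, 7}  B5 = {1, 2, 5, 8}
Tree: B1–B2, B2–B3, B2–B4, B1–B5

The largest bag has 4 vertices, giving width 3; this decomposition certifies tw(G) ≤ 3. For the lower bound, the 4 vertices {1, 2, 5, 8} are pairwise adjacent, and any tree decomposition puts a clique entirely inside one bag — forcing width ≥ 3. Hence tw(G) = 3 exactly.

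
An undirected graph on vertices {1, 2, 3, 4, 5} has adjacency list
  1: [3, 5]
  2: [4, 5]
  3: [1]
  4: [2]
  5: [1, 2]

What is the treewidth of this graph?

A width-1 tree decomposition is:
Bags: B1 = {1, 3}  B2 = {1, 5}  B3 = {2, 5}  B4 = {2, 4}
Tree: B1–B2, B2–B3, B3–B4
The largest bag has 2 vertices, giving width 1; this decomposition certifies tw(G) ≤ 1. Since G has at least one edge (e.g. 3–1), it is not an edgeless graph, so tw(G) ≥ 1. The upper and lower bounds meet at 1, so that is the treewidth.

1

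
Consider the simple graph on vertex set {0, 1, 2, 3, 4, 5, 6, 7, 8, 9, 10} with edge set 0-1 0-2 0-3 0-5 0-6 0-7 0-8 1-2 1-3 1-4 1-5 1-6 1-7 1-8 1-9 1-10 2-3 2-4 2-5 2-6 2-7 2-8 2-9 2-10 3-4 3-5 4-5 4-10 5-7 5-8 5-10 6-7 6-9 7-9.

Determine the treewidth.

4

A width-4 tree decomposition is:
Bags: B1 = {1, 2, 3, 4, 5}  B2 = {0, 1, 2, 3, 5}  B3 = {0, 1, 2, 5, 7}  B4 = {0, 1, 2, 5, 8}  B5 = {0, 1, 2, 6, 7}  B6 = {1, 2, 6, 7, 9}  B7 = {1, 2, 4, 5, 10}
Tree: B1–B2, B2–B3, B2–B4, B3–B5, B5–B6, B1–B7
Every bag has size at most 5, so the width is 5 − 1 = 4 and tw(G) ≤ 4. On the other hand G contains the 5-clique {1, 2, 6, 7, 9}. A clique must lie in a single bag of any decomposition, so no decomposition can have width below 4. The upper and lower bounds meet at 4, so that is the treewidth.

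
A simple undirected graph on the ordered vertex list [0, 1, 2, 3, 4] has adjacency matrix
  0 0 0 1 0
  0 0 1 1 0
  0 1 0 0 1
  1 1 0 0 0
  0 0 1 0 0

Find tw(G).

A width-1 tree decomposition is:
Bags: B1 = {1, 3}  B2 = {0, 3}  B3 = {1, 2}  B4 = {2, 4}
Tree: B1–B2, B1–B3, B3–B4
Every bag has size at most 2, so the width is 2 − 1 = 1 and tw(G) ≤ 1. G has an edge, so its treewidth is at least 1. The upper and lower bounds meet at 1, so that is the treewidth.

1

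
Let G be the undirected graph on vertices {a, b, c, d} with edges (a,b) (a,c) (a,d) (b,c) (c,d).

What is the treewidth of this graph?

A width-2 tree decomposition is:
Bags: B1 = {a, b, c}  B2 = {a, c, d}
Tree: B1–B2
The largest bag has 3 vertices, giving width 2; this decomposition certifies tw(G) ≤ 2. For the lower bound, the 3 vertices {a, c, d} are pairwise adjacent, and any tree decomposition puts a clique entirely inside one bag — forcing width ≥ 2. Hence tw(G) = 2 exactly.

2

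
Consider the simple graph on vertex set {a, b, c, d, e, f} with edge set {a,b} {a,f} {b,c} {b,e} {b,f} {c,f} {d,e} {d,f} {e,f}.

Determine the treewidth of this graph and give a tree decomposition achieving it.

Every bag has size at most 3, so the width is 3 − 1 = 2 and tw(G) ≤ 2. For the lower bound, the 3 vertices {d, e, f} are pairwise adjacent, and any tree decomposition puts a clique entirely inside one bag — forcing width ≥ 2. Therefore the treewidth is 2.

Treewidth 2.
One such decomposition:
Bags: B1 = {b, e, f}  B2 = {b, c, f}  B3 = {d, e, f}  B4 = {a, b, f}
Tree: B1–B2, B1–B3, B1–B4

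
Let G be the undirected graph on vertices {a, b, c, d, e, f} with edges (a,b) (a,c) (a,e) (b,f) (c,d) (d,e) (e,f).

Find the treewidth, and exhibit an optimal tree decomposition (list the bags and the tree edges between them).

The largest bag has 3 vertices, giving width 2; this decomposition certifies tw(G) ≤ 2. For the lower bound, G contains the cycle b–f–e–a–b, so G is not a forest; only forests have treewidth ≤ 1, hence tw(G) ≥ 2. The upper and lower bounds meet at 2, so that is the treewidth.

Treewidth 2.
One such decomposition:
Bags: B1 = {a, b, f}  B2 = {a, e, f}  B3 = {a, c, e}  B4 = {c, d, e}
Tree: B1–B2, B2–B3, B3–B4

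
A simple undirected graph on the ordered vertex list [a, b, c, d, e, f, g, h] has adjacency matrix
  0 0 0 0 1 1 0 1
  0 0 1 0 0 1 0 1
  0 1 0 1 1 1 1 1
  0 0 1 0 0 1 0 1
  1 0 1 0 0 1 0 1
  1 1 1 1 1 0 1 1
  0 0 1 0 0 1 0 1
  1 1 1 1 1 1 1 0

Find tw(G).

A width-3 tree decomposition is:
Bags: B1 = {b, c, f, h}  B2 = {c, d, f, h}  B3 = {c, e, f, h}  B4 = {c, f, g, h}  B5 = {a, e, f, h}
Tree: B1–B2, B2–B3, B3–B4, B3–B5
Every bag has size at most 4, so the width is 4 − 1 = 3 and tw(G) ≤ 3. On the other hand G contains the 4-clique {c, d, f, h}. A clique must lie in a single bag of any decomposition, so no decomposition can have width below 3. The upper and lower bounds meet at 3, so that is the treewidth.

3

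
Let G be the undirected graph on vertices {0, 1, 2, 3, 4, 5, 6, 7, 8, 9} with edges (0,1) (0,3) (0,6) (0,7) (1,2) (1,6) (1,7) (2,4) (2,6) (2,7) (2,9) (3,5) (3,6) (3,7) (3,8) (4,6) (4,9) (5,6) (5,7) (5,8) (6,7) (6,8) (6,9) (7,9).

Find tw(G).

3

A width-3 tree decomposition is:
Bags: B1 = {2, 4, 6, 9}  B2 = {2, 6, 7, 9}  B3 = {1, 2, 6, 7}  B4 = {0, 1, 6, 7}  B5 = {0, 3, 6, 7}  B6 = {3, 5, 6, 7}  B7 = {3, 5, 6, 8}
Tree: B1–B2, B2–B3, B3–B4, B4–B5, B5–B6, B6–B7
Every bag has size at most 4, so the width is 4 − 1 = 3 and tw(G) ≤ 3. On the other hand G contains the 4-clique {3, 5, 6, 8}. A clique must lie in a single bag of any decomposition, so no decomposition can have width below 3. Combining the bounds, tw(G) = 3.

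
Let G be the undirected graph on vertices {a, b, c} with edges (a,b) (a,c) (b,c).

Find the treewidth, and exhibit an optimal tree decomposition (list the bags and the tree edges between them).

Treewidth 2.
One optimal decomposition is:
Bags: B1 = {a, b, c}
Tree: (single bag)

A single bag containing all 3 vertices is trivially a valid decomposition of width 2. On the other hand G contains the 3-clique {a, b, c}. A clique must lie in a single bag of any decomposition, so no decomposition can have width below 2. Therefore the treewidth is 2.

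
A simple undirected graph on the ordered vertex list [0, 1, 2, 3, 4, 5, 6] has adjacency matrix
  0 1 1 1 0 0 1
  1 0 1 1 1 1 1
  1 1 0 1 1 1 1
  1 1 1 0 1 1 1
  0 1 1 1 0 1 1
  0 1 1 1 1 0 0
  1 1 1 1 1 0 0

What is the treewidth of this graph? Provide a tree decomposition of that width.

Each bag holds 5 vertices, so the decomposition has width 4, which upper-bounds the treewidth. Conversely, {0, 1, 2, 3, 6} is a clique of size 5, and the vertices of any clique must share a bag in every tree decomposition; so some bag has ≥ 5 vertices and tw(G) ≥ 4. Combining the bounds, tw(G) = 4.

Treewidth 4.
One such decomposition:
Bags: B1 = {1, 2, 3, 4, 6}  B2 = {1, 2, 3, 4, 5}  B3 = {0, 1, 2, 3, 6}
Tree: B1–B2, B1–B3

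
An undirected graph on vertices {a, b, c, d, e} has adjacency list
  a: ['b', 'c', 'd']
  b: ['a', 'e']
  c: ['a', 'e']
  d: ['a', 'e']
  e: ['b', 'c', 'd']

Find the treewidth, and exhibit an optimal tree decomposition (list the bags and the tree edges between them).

Treewidth 2.
One optimal decomposition is:
Bags: B1 = {a, d, e}  B2 = {a, b, e}  B3 = {a, c, e}
Tree: B1–B2, B2–B3

The largest bag has 3 vertices, giving width 2; this decomposition certifies tw(G) ≤ 2. The edges e–d–a–b–e form a cycle, so G is not a tree and its treewidth is at least 2. Combining the bounds, tw(G) = 2.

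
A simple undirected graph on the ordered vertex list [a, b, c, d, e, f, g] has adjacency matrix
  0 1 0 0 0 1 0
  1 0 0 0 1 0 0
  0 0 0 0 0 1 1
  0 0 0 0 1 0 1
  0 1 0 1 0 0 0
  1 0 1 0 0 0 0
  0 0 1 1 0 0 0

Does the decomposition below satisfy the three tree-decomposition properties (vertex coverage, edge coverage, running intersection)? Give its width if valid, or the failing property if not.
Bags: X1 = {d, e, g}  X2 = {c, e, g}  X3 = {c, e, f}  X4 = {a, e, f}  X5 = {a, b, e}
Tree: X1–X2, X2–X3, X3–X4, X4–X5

Checking the three conditions: (i) the bags cover all of {a, b, c, d, e, f, g}; (ii) for each edge, some bag contains both endpoints; (iii) the bags containing any fixed vertex form a subtree. All hold, so the decomposition is valid with width 3 − 1 = 2.

Yes; width 2.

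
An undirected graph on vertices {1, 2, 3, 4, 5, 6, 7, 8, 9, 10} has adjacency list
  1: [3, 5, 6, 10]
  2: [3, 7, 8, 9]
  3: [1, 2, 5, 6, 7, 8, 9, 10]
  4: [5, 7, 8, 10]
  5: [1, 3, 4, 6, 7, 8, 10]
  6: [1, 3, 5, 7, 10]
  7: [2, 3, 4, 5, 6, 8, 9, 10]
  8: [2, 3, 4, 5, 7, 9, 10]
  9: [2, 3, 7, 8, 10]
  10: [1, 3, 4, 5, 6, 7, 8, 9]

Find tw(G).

A width-4 tree decomposition is:
Bags: B1 = {3, 5, 7, 8, 10}  B2 = {3, 7, 8, 9, 10}  B3 = {3, 5, 6, 7, 10}  B4 = {4, 5, 7, 8, 10}  B5 = {2, 3, 7, 8, 9}  B6 = {1, 3, 5, 6, 10}
Tree: B1–B2, B1–B3, B1–B4, B2–B5, B3–B6
The largest bag has 5 vertices, giving width 4; this decomposition certifies tw(G) ≤ 4. Conversely, {1, 3, 5, 6, 10} is a clique of size 5, and the vertices of any clique must share a bag in every tree decomposition; so some bag has ≥ 5 vertices and tw(G) ≥ 4. The upper and lower bounds meet at 4, so that is the treewidth.

4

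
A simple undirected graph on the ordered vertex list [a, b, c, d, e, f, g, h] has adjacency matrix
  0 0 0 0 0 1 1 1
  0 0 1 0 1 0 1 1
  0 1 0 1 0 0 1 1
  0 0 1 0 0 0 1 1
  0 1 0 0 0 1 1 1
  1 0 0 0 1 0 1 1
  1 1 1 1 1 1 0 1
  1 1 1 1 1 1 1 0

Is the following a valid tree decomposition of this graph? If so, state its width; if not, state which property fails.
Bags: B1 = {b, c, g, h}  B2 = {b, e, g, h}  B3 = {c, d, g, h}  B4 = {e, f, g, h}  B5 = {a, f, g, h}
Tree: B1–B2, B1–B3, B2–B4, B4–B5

Yes; width 3.

Every vertex of G appears in some bag (union = {a, b, c, d, e, f, g, h}); every edge is covered by a bag; and for each vertex v the set of bags containing v is connected in the bag tree. The decomposition is therefore valid. The largest bag has 4 vertices, so the width is 3.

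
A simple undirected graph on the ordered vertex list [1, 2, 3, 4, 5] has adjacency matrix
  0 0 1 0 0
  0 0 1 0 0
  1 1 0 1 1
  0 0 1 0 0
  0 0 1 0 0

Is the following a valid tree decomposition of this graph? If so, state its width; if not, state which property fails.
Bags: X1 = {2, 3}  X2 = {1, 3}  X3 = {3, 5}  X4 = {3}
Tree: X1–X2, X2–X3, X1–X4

No — vertex 4 appears in no bag.

A tree decomposition must satisfy three properties: every vertex lies in some bag; for every edge, both endpoints lie together in some bag; and for every vertex, the bags containing it form a connected subtree. Here vertex 4 appears in no bag, so the decomposition is invalid.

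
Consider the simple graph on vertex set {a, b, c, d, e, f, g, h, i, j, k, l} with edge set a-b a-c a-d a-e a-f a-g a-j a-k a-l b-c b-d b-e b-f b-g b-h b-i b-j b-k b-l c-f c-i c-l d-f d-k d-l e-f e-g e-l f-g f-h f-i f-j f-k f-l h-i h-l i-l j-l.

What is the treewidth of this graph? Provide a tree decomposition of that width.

Each bag holds 5 vertices, so the decomposition has width 4, which upper-bounds the treewidth. For the lower bound, the 5 vertices {b, f, h, i, l} are pairwise adjacent, and any tree decomposition puts a clique entirely inside one bag — forcing width ≥ 4. Therefore the treewidth is 4.

Treewidth 4.
One optimal decomposition is:
Bags: B1 = {a, b, d, f, l}  B2 = {a, b, c, f, l}  B3 = {b, c, f, i, l}  B4 = {b, f, h, i, l}  B5 = {a, b, e, f, l}  B6 = {a, b, e, f, g}  B7 = {a, b, d, f, k}  B8 = {a, b, f, j, l}
Tree: B1–B2, B2–B3, B3–B4, B2–B5, B5–B6, B1–B7, B1–B8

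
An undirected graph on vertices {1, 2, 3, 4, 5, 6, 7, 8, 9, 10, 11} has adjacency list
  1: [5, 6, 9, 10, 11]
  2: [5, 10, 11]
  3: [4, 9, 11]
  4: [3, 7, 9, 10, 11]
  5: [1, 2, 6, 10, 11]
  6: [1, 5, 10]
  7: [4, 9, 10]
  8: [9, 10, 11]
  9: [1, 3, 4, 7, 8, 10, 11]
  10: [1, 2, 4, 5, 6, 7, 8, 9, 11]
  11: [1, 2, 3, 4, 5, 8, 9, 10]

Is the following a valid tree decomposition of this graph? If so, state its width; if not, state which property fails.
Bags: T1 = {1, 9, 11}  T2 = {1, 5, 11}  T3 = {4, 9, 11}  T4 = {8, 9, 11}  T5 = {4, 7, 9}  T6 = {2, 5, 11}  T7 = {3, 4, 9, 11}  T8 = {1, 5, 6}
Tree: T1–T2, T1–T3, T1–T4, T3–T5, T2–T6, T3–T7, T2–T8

No — vertex 10 appears in no bag.

A tree decomposition must satisfy three properties: every vertex lies in some bag; for every edge, both endpoints lie together in some bag; and for every vertex, the bags containing it form a connected subtree. Here vertex 10 appears in no bag, so the decomposition is invalid.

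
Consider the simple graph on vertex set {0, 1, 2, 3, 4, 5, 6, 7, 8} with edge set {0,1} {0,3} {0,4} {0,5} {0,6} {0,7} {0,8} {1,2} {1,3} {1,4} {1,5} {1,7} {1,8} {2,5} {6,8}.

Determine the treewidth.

A width-2 tree decomposition is:
Bags: B1 = {0, 1, 5}  B2 = {1, 2, 5}  B3 = {0, 1, 7}  B4 = {0, 1, 4}  B5 = {0, 1, 3}  B6 = {0, 1, 8}  B7 = {0, 6, 8}
Tree: B1–B2, B1–B3, B3–B4, B4–B5, B4–B6, B6–B7
Each bag holds 3 vertices, so the decomposition has width 2, which upper-bounds the treewidth. On the other hand G contains the 3-clique {0, 1, 3}. A clique must lie in a single bag of any decomposition, so no decomposition can have width below 2. Hence tw(G) = 2 exactly.

2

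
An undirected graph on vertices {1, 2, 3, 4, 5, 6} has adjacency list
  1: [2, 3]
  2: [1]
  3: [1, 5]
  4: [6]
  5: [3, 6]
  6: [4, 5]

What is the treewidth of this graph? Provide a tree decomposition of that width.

Every bag has size at most 2, so the width is 2 − 1 = 1 and tw(G) ≤ 1. Any graph with an edge has treewidth ≥ 1, and G has the edge 3–1. The upper and lower bounds meet at 1, so that is the treewidth.

Treewidth 1.
One such decomposition:
Bags: B1 = {1, 3}  B2 = {3, 5}  B3 = {1, 2}  B4 = {5, 6}  B5 = {4, 6}
Tree: B1–B2, B1–B3, B2–B4, B4–B5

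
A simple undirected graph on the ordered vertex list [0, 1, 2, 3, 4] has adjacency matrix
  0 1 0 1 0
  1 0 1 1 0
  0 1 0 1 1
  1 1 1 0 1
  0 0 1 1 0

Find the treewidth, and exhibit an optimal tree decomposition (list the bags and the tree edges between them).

Every bag has size at most 3, so the width is 3 − 1 = 2 and tw(G) ≤ 2. On the other hand G contains the 3-clique {0, 1, 3}. A clique must lie in a single bag of any decomposition, so no decomposition can have width below 2. Therefore the treewidth is 2.

Treewidth 2.
One optimal decomposition is:
Bags: B1 = {2, 3, 4}  B2 = {1, 2, 3}  B3 = {0, 1, 3}
Tree: B1–B2, B2–B3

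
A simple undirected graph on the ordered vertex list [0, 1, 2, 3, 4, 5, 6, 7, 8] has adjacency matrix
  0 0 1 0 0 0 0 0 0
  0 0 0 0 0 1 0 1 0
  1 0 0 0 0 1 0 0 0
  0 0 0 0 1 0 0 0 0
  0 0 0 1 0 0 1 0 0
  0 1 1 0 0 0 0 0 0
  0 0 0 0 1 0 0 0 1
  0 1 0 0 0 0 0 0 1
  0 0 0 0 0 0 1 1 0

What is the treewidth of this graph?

A width-1 tree decomposition is:
Bags: B1 = {3, 4}  B2 = {4, 6}  B3 = {6, 8}  B4 = {7, 8}  B5 = {1, 7}  B6 = {1, 5}  B7 = {2, 5}  B8 = {0, 2}
Tree: B1–B2, B2–B3, B3–B4, B4–B5, B5–B6, B6–B7, B7–B8
The largest bag has 2 vertices, giving width 1; this decomposition certifies tw(G) ≤ 1. Any graph with an edge has treewidth ≥ 1, and G has the edge 3–4. Therefore the treewidth is 1.

1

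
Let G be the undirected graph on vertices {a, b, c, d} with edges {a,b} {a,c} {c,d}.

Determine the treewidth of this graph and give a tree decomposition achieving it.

The largest bag has 2 vertices, giving width 1; this decomposition certifies tw(G) ≤ 1. Since G has at least one edge (e.g. b–a), it is not an edgeless graph, so tw(G) ≥ 1. Hence tw(G) = 1 exactly.

Treewidth 1.
One optimal decomposition is:
Bags: B1 = {a, b}  B2 = {a, c}  B3 = {c, d}
Tree: B1–B2, B2–B3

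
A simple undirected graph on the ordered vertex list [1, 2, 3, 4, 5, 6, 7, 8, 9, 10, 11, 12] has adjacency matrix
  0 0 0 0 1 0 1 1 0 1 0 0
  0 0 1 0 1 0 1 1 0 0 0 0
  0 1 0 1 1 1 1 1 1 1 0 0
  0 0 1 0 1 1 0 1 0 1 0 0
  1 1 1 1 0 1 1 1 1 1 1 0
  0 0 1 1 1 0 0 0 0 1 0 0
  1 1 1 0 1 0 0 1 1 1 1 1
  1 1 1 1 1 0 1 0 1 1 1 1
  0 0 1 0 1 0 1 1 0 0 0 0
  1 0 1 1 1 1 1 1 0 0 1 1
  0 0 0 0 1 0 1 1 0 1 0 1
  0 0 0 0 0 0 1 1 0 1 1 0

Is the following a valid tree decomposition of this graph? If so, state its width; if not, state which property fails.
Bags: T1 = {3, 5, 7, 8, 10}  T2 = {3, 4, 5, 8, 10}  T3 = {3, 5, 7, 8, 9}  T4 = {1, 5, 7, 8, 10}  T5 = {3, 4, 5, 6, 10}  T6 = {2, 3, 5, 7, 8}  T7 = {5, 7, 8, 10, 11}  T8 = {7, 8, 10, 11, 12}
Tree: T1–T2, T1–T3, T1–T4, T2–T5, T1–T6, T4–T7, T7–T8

Every vertex of G appears in some bag (union = {1, 2, 3, 4, 5, 6, 7, 8, 9, 10, 11, 12}); every edge is covered by a bag; and for each vertex v the set of bags containing v is connected in the bag tree. The decomposition is therefore valid. The largest bag has 5 vertices, so the width is 4.

Yes; width 4.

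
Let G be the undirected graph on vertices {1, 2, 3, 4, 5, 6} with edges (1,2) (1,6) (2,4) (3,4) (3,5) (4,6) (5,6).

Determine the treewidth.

A width-2 tree decomposition is:
Bags: B1 = {1, 2, 4}  B2 = {1, 4, 6}  B3 = {3, 4, 6}  B4 = {3, 5, 6}
Tree: B1–B2, B2–B3, B3–B4
Each bag holds 3 vertices, so the decomposition has width 2, which upper-bounds the treewidth. Since 2–1–6–4–2 is a cycle in G, G is not acyclic. Forests are exactly the graphs of treewidth ≤ 1, so tw(G) ≥ 2. Combining the bounds, tw(G) = 2.

2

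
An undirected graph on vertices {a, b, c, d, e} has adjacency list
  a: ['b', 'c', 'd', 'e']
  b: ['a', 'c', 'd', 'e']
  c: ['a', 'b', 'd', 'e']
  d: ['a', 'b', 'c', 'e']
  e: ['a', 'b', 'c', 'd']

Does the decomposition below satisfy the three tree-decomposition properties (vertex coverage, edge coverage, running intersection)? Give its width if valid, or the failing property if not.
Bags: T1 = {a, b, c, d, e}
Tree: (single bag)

Yes; width 4.

Every vertex of G appears in some bag (union = {a, b, c, d, e}); every edge is covered by a bag; and for each vertex v the set of bags containing v is connected in the bag tree. The decomposition is therefore valid. The largest bag has 5 vertices, so the width is 4.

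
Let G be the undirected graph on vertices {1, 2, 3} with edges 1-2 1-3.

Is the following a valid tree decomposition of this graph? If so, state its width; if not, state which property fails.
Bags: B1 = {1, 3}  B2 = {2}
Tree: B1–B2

No — edge (1,2) lies in no bag.

A tree decomposition must satisfy three properties: every vertex lies in some bag; for every edge, both endpoints lie together in some bag; and for every vertex, the bags containing it form a connected subtree. Here edge (1,2) lies in no bag, so the decomposition is invalid.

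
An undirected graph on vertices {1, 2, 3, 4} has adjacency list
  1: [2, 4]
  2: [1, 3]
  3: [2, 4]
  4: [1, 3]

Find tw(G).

A width-2 tree decomposition is:
Bags: B1 = {2, 3, 4}  B2 = {1, 2, 4}
Tree: B1–B2
Each bag holds 3 vertices, so the decomposition has width 2, which upper-bounds the treewidth. For the lower bound, G contains the cycle 2–3–4–1–2, so G is not a forest; only forests have treewidth ≤ 1, hence tw(G) ≥ 2. Therefore the treewidth is 2.

2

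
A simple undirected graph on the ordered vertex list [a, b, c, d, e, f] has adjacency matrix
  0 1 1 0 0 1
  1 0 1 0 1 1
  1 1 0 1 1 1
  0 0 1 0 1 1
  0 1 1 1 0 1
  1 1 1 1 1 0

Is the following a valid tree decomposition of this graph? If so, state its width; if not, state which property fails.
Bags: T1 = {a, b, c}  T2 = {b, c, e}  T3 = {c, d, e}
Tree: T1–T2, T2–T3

A tree decomposition must satisfy three properties: every vertex lies in some bag; for every edge, both endpoints lie together in some bag; and for every vertex, the bags containing it form a connected subtree. Here vertex f appears in no bag, so the decomposition is invalid.

No — vertex f appears in no bag.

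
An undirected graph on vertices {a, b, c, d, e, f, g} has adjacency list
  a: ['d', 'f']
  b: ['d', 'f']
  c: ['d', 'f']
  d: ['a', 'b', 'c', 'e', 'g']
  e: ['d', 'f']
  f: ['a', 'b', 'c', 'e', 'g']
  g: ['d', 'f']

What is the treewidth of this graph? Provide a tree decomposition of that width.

Treewidth 2.
Bags: B1 = {d, e, f}  B2 = {a, d, f}  B3 = {c, d, f}  B4 = {b, d, f}  B5 = {d, f, g}
Tree: B1–B2, B2–B3, B3–B4, B4–B5

Every bag has size at most 3, so the width is 3 − 1 = 2 and tw(G) ≤ 2. The edges f–e–d–a–f form a cycle, so G is not a tree and its treewidth is at least 2. Therefore the treewidth is 2.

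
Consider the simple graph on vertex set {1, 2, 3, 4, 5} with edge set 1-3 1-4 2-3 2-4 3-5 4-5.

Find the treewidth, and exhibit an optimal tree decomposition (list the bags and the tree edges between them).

Treewidth 2.
Bags: B1 = {2, 3, 4}  B2 = {1, 3, 4}  B3 = {3, 4, 5}
Tree: B1–B2, B2–B3

Each bag holds 3 vertices, so the decomposition has width 2, which upper-bounds the treewidth. The edges 2–3–1–4–2 form a cycle, so G is not a tree and its treewidth is at least 2. Therefore the treewidth is 2.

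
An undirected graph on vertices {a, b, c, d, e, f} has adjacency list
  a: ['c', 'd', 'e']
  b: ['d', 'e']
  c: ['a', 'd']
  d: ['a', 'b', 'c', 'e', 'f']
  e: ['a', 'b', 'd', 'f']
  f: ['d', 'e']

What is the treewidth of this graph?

A width-2 tree decomposition is:
Bags: B1 = {a, c, d}  B2 = {a, d, e}  B3 = {d, e, f}  B4 = {b, d, e}
Tree: B1–B2, B2–B3, B2–B4
Each bag holds 3 vertices, so the decomposition has width 2, which upper-bounds the treewidth. Conversely, {d, e, f} is a clique of size 3, and the vertices of any clique must share a bag in every tree decomposition; so some bag has ≥ 3 vertices and tw(G) ≥ 2. Combining the bounds, tw(G) = 2.

2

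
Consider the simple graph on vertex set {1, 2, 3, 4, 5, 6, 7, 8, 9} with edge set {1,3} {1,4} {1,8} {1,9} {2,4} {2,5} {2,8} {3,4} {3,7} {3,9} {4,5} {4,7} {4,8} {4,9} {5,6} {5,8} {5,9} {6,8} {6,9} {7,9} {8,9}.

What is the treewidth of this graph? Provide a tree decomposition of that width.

The largest bag has 4 vertices, giving width 3; this decomposition certifies tw(G) ≤ 3. On the other hand G contains the 4-clique {1, 4, 8, 9}. A clique must lie in a single bag of any decomposition, so no decomposition can have width below 3. Therefore the treewidth is 3.

Treewidth 3.
One such decomposition:
Bags: B1 = {3, 4, 7, 9}  B2 = {1, 3, 4, 9}  B3 = {1, 4, 8, 9}  B4 = {4, 5, 8, 9}  B5 = {5, 6, 8, 9}  B6 = {2, 4, 5, 8}
Tree: B1–B2, B2–B3, B3–B4, B4–B5, B4–B6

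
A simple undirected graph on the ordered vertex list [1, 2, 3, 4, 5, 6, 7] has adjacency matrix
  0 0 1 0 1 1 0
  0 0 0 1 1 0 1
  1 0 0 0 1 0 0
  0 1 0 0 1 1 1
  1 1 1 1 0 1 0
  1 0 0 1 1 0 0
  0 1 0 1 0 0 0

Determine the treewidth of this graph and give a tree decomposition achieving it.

Treewidth 2.
One optimal decomposition is:
Bags: B1 = {1, 5, 6}  B2 = {1, 3, 5}  B3 = {4, 5, 6}  B4 = {2, 4, 5}  B5 = {2, 4, 7}
Tree: B1–B2, B1–B3, B3–B4, B4–B5

Each bag holds 3 vertices, so the decomposition has width 2, which upper-bounds the treewidth. On the other hand G contains the 3-clique {1, 3, 5}. A clique must lie in a single bag of any decomposition, so no decomposition can have width below 2. Hence tw(G) = 2 exactly.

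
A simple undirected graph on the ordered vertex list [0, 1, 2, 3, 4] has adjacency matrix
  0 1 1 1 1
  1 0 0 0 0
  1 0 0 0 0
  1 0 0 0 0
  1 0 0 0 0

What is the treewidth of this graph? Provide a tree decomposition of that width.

Treewidth 1.
Bags: B1 = {0, 2}  B2 = {0, 4}  B3 = {0, 3}  B4 = {0, 1}
Tree: B1–B2, B2–B3, B1–B4

The largest bag has 2 vertices, giving width 1; this decomposition certifies tw(G) ≤ 1. G has an edge, so its treewidth is at least 1. Hence tw(G) = 1 exactly.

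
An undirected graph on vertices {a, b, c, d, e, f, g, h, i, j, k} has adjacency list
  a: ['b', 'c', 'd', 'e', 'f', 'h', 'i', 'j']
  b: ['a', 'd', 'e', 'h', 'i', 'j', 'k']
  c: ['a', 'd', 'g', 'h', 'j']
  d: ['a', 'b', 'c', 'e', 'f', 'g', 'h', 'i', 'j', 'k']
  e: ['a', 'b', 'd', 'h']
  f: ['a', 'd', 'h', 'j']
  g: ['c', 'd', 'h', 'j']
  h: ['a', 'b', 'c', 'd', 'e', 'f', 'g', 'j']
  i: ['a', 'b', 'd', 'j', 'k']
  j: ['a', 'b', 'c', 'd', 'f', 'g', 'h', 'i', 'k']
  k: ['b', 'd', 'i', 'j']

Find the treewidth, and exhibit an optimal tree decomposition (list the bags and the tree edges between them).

Treewidth 4.
One optimal decomposition is:
Bags: B1 = {a, b, d, h, j}  B2 = {a, b, d, e, h}  B3 = {a, c, d, h, j}  B4 = {a, d, f, h, j}  B5 = {a, b, d, i, j}  B6 = {b, d, i, j, k}  B7 = {c, d, g, h, j}
Tree: B1–B2, B1–B3, B1–B4, B1–B5, B5–B6, B3–B7

The largest bag has 5 vertices, giving width 4; this decomposition certifies tw(G) ≤ 4. Conversely, {c, d, g, h, j} is a clique of size 5, and the vertices of any clique must share a bag in every tree decomposition; so some bag has ≥ 5 vertices and tw(G) ≥ 4. Therefore the treewidth is 4.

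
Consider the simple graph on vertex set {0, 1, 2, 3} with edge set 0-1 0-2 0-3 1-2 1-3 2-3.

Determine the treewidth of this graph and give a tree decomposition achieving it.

A single bag containing all 4 vertices is trivially a valid decomposition of width 3. On the other hand G contains the 4-clique {0, 1, 2, 3}. A clique must lie in a single bag of any decomposition, so no decomposition can have width below 3. Hence tw(G) = 3 exactly.

Treewidth 3.
Bags: B1 = {0, 1, 2, 3}
Tree: (single bag)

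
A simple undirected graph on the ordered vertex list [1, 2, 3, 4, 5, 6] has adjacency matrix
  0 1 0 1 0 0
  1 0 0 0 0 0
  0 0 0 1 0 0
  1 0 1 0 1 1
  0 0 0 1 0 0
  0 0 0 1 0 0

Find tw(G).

1

A width-1 tree decomposition is:
Bags: B1 = {4, 6}  B2 = {4, 5}  B3 = {1, 4}  B4 = {3, 4}  B5 = {1, 2}
Tree: B1–B2, B2–B3, B1–B4, B3–B5
The largest bag has 2 vertices, giving width 1; this decomposition certifies tw(G) ≤ 1. Any graph with an edge has treewidth ≥ 1, and G has the edge 4–6. The upper and lower bounds meet at 1, so that is the treewidth.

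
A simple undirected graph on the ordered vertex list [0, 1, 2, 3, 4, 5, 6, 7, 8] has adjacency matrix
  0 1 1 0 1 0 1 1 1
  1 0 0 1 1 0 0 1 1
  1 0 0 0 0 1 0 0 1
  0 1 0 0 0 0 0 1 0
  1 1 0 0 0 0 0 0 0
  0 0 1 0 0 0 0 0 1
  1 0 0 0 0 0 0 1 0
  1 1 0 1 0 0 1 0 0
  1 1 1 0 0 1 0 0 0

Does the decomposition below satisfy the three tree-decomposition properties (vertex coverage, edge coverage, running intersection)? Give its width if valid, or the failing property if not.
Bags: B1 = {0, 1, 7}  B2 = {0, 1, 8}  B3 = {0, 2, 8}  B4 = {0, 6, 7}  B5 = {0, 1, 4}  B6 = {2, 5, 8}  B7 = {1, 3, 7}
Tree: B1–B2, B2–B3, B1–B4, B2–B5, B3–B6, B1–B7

Checking the three conditions: (i) the bags cover all of {0, 1, 2, 3, 4, 5, 6, 7, 8}; (ii) for each edge, some bag contains both endpoints; (iii) the bags containing any fixed vertex form a subtree. All hold, so the decomposition is valid with width 3 − 1 = 2.

Yes; width 2.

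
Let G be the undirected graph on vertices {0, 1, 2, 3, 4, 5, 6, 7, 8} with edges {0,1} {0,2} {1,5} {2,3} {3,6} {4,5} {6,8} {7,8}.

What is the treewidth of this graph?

A width-1 tree decomposition is:
Bags: B1 = {4, 5}  B2 = {1, 5}  B3 = {0, 1}  B4 = {0, 2}  B5 = {2, 3}  B6 = {3, 6}  B7 = {6, 8}  B8 = {7, 8}
Tree: B1–B2, B2–B3, B3–B4, B4–B5, B5–B6, B6–B7, B7–B8
The largest bag has 2 vertices, giving width 1; this decomposition certifies tw(G) ≤ 1. Any graph with an edge has treewidth ≥ 1, and G has the edge 4–5. Hence tw(G) = 1 exactly.

1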